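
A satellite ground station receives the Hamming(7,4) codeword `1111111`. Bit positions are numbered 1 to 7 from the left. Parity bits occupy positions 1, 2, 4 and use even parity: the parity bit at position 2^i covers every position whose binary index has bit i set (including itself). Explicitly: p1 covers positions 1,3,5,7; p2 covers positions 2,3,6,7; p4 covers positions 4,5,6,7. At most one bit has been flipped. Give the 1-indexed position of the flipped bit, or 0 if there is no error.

0

s1: b1⊕b3⊕b5⊕b7 = 1⊕1⊕1⊕1 = 0
s2: b2⊕b3⊕b6⊕b7 = 1⊕1⊕1⊕1 = 0
s4: b4⊕b5⊕b6⊕b7 = 1⊕1⊕1⊕1 = 0
Syndrome (s4...s1) = 000 → position 0 (no error).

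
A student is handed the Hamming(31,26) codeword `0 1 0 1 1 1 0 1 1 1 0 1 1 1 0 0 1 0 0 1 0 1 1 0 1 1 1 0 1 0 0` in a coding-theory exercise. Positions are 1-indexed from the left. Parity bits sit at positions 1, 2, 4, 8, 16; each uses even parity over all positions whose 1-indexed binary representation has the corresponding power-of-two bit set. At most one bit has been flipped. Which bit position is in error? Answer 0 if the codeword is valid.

s1: b1⊕b3⊕b5⊕b7⊕b9⊕b11⊕b13⊕b15⊕b17⊕b19⊕b21⊕b23⊕b25⊕b27⊕b29⊕b31 = 0⊕0⊕1⊕0⊕1⊕0⊕1⊕0⊕1⊕0⊕0⊕1⊕1⊕1⊕1⊕0 = 0
s2: b2⊕b3⊕b6⊕b7⊕b10⊕b11⊕b14⊕b15⊕b18⊕b19⊕b22⊕b23⊕b26⊕b27⊕b30⊕b31 = 1⊕0⊕1⊕0⊕1⊕0⊕1⊕0⊕0⊕0⊕1⊕1⊕1⊕1⊕0⊕0 = 0
s4: b4⊕b5⊕b6⊕b7⊕b12⊕b13⊕b14⊕b15⊕b20⊕b21⊕b22⊕b23⊕b28⊕b29⊕b30⊕b31 = 1⊕1⊕1⊕0⊕1⊕1⊕1⊕0⊕1⊕0⊕1⊕1⊕0⊕1⊕0⊕0 = 0
s8: b8⊕b9⊕b10⊕b11⊕b12⊕b13⊕b14⊕b15⊕b24⊕b25⊕b26⊕b27⊕b28⊕b29⊕b30⊕b31 = 1⊕1⊕1⊕0⊕1⊕1⊕1⊕0⊕0⊕1⊕1⊕1⊕0⊕1⊕0⊕0 = 0
s16: b16⊕b17⊕b18⊕b19⊕b20⊕b21⊕b22⊕b23⊕b24⊕b25⊕b26⊕b27⊕b28⊕b29⊕b30⊕b31 = 0⊕1⊕0⊕0⊕1⊕0⊕1⊕1⊕0⊕1⊕1⊕1⊕0⊕1⊕0⊕0 = 0
Syndrome (s16...s1) = 00000 → position 0 (no error).

0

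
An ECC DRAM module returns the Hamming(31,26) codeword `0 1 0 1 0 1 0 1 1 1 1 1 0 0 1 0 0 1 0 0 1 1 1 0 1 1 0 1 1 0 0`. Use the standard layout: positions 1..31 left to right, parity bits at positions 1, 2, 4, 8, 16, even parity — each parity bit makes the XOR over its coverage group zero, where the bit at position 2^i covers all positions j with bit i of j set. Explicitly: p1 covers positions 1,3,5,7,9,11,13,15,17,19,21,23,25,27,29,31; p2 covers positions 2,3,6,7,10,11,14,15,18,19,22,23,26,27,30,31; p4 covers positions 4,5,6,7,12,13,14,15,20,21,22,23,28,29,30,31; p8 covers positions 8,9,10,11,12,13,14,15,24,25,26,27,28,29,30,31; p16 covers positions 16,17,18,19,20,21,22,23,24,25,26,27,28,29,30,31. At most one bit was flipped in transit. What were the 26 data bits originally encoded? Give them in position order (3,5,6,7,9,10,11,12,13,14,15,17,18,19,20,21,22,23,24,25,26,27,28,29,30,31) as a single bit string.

00111111001010011101101100

s1: b1⊕b3⊕b5⊕b7⊕b9⊕b11⊕b13⊕b15⊕b17⊕b19⊕b21⊕b23⊕b25⊕b27⊕b29⊕b31 = 0⊕0⊕0⊕0⊕1⊕1⊕0⊕1⊕0⊕0⊕1⊕1⊕1⊕0⊕1⊕0 = 1
s2: b2⊕b3⊕b6⊕b7⊕b10⊕b11⊕b14⊕b15⊕b18⊕b19⊕b22⊕b23⊕b26⊕b27⊕b30⊕b31 = 1⊕0⊕1⊕0⊕1⊕1⊕0⊕1⊕1⊕0⊕1⊕1⊕1⊕0⊕0⊕0 = 1
s4: b4⊕b5⊕b6⊕b7⊕b12⊕b13⊕b14⊕b15⊕b20⊕b21⊕b22⊕b23⊕b28⊕b29⊕b30⊕b31 = 1⊕0⊕1⊕0⊕1⊕0⊕0⊕1⊕0⊕1⊕1⊕1⊕1⊕1⊕0⊕0 = 1
s8: b8⊕b9⊕b10⊕b11⊕b12⊕b13⊕b14⊕b15⊕b24⊕b25⊕b26⊕b27⊕b28⊕b29⊕b30⊕b31 = 1⊕1⊕1⊕1⊕1⊕0⊕0⊕1⊕0⊕1⊕1⊕0⊕1⊕1⊕0⊕0 = 0
s16: b16⊕b17⊕b18⊕b19⊕b20⊕b21⊕b22⊕b23⊕b24⊕b25⊕b26⊕b27⊕b28⊕b29⊕b30⊕b31 = 0⊕0⊕1⊕0⊕0⊕1⊕1⊕1⊕0⊕1⊕1⊕0⊕1⊕1⊕0⊕0 = 0
Syndrome (s16...s1) = 00111 → position 7.
Flip bit 7: corrected codeword = 0101011111110010010011101101100
Data bits at positions 3,5,6,7,9,10,11,12,13,14,15,17,18,19,20,21,22,23,24,25,26,27,28,29,30,31: 00111111001010011101101100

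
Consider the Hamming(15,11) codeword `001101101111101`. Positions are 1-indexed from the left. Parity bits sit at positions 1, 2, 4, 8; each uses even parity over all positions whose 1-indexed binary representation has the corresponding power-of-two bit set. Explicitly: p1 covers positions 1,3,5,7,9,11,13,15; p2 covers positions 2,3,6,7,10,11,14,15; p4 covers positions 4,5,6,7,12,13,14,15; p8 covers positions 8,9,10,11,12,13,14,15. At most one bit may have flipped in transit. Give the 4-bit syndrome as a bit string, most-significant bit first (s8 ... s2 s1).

s1: b1⊕b3⊕b5⊕b7⊕b9⊕b11⊕b13⊕b15 = 0⊕1⊕0⊕1⊕1⊕1⊕1⊕1 = 0
s2: b2⊕b3⊕b6⊕b7⊕b10⊕b11⊕b14⊕b15 = 0⊕1⊕1⊕1⊕1⊕1⊕0⊕1 = 0
s4: b4⊕b5⊕b6⊕b7⊕b12⊕b13⊕b14⊕b15 = 1⊕0⊕1⊕1⊕1⊕1⊕0⊕1 = 0
s8: b8⊕b9⊕b10⊕b11⊕b12⊕b13⊕b14⊕b15 = 0⊕1⊕1⊕1⊕1⊕1⊕0⊕1 = 0
Syndrome (s8...s1) = 0000 → position 0 (no error).

0000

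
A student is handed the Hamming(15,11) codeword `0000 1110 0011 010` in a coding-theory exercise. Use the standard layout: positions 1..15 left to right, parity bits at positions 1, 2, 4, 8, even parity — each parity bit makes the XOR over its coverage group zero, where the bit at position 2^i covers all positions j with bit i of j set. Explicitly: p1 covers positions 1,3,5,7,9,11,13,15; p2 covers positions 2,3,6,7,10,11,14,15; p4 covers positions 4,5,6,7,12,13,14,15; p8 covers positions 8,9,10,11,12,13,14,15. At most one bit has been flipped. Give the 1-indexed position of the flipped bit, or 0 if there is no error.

s1: b1⊕b3⊕b5⊕b7⊕b9⊕b11⊕b13⊕b15 = 0⊕0⊕1⊕1⊕0⊕1⊕0⊕0 = 1
s2: b2⊕b3⊕b6⊕b7⊕b10⊕b11⊕b14⊕b15 = 0⊕0⊕1⊕1⊕0⊕1⊕1⊕0 = 0
s4: b4⊕b5⊕b6⊕b7⊕b12⊕b13⊕b14⊕b15 = 0⊕1⊕1⊕1⊕1⊕0⊕1⊕0 = 1
s8: b8⊕b9⊕b10⊕b11⊕b12⊕b13⊕b14⊕b15 = 0⊕0⊕0⊕1⊕1⊕0⊕1⊕0 = 1
Syndrome (s8...s1) = 1101 → position 13.

13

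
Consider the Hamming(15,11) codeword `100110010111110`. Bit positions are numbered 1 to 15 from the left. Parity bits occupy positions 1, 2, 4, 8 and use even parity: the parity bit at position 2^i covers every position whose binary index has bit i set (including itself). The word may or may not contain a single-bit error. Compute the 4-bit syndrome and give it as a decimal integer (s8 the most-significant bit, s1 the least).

s1: b1⊕b3⊕b5⊕b7⊕b9⊕b11⊕b13⊕b15 = 1⊕0⊕1⊕0⊕0⊕1⊕1⊕0 = 0
s2: b2⊕b3⊕b6⊕b7⊕b10⊕b11⊕b14⊕b15 = 0⊕0⊕0⊕0⊕1⊕1⊕1⊕0 = 1
s4: b4⊕b5⊕b6⊕b7⊕b12⊕b13⊕b14⊕b15 = 1⊕1⊕0⊕0⊕1⊕1⊕1⊕0 = 1
s8: b8⊕b9⊕b10⊕b11⊕b12⊕b13⊕b14⊕b15 = 1⊕0⊕1⊕1⊕1⊕1⊕1⊕0 = 0
Syndrome (s8...s1) = 0110 → position 6.

6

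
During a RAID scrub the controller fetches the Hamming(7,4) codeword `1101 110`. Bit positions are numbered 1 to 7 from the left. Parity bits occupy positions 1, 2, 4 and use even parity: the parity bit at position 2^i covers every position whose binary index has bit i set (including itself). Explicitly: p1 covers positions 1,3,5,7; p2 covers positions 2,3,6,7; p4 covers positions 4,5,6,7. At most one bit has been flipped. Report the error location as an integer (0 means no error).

4

s1: b1⊕b3⊕b5⊕b7 = 1⊕0⊕1⊕0 = 0
s2: b2⊕b3⊕b6⊕b7 = 1⊕0⊕1⊕0 = 0
s4: b4⊕b5⊕b6⊕b7 = 1⊕1⊕1⊕0 = 1
Syndrome (s4...s1) = 100 → position 4.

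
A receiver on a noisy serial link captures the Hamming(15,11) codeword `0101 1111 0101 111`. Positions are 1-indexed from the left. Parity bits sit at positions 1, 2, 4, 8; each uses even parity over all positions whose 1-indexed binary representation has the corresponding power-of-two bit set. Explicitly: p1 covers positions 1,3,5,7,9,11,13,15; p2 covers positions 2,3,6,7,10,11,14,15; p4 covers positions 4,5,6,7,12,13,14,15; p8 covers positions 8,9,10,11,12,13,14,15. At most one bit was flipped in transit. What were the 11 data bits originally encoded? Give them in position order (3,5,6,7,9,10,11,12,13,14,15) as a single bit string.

01110101111

s1: b1⊕b3⊕b5⊕b7⊕b9⊕b11⊕b13⊕b15 = 0⊕0⊕1⊕1⊕0⊕0⊕1⊕1 = 0
s2: b2⊕b3⊕b6⊕b7⊕b10⊕b11⊕b14⊕b15 = 1⊕0⊕1⊕1⊕1⊕0⊕1⊕1 = 0
s4: b4⊕b5⊕b6⊕b7⊕b12⊕b13⊕b14⊕b15 = 1⊕1⊕1⊕1⊕1⊕1⊕1⊕1 = 0
s8: b8⊕b9⊕b10⊕b11⊕b12⊕b13⊕b14⊕b15 = 1⊕0⊕1⊕0⊕1⊕1⊕1⊕1 = 0
Syndrome (s8...s1) = 0000 → position 0 (no error).
No correction needed.
Data bits at positions 3,5,6,7,9,10,11,12,13,14,15: 01110101111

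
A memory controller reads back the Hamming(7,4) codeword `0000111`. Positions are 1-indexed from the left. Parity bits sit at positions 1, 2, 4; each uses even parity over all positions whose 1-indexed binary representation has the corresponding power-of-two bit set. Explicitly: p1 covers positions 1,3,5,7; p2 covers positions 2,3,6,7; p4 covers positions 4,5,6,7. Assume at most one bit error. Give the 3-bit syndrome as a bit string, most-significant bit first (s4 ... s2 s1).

s1: b1⊕b3⊕b5⊕b7 = 0⊕0⊕1⊕1 = 0
s2: b2⊕b3⊕b6⊕b7 = 0⊕0⊕1⊕1 = 0
s4: b4⊕b5⊕b6⊕b7 = 0⊕1⊕1⊕1 = 1
Syndrome (s4...s1) = 100 → position 4.

100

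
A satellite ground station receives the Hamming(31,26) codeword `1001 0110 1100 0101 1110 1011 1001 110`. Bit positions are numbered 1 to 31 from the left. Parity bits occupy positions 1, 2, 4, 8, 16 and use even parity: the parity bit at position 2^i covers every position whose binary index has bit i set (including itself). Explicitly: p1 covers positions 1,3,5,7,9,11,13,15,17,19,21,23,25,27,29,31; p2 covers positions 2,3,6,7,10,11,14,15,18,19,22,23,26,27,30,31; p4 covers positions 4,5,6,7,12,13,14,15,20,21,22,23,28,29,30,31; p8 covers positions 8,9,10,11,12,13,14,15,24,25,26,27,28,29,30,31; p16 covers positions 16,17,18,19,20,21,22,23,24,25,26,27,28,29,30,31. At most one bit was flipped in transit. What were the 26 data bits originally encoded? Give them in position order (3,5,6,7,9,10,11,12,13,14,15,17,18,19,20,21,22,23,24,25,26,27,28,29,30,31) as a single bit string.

00111100010111000111001110

s1: b1⊕b3⊕b5⊕b7⊕b9⊕b11⊕b13⊕b15⊕b17⊕b19⊕b21⊕b23⊕b25⊕b27⊕b29⊕b31 = 1⊕0⊕0⊕1⊕1⊕0⊕0⊕0⊕1⊕1⊕1⊕1⊕1⊕0⊕1⊕0 = 1
s2: b2⊕b3⊕b6⊕b7⊕b10⊕b11⊕b14⊕b15⊕b18⊕b19⊕b22⊕b23⊕b26⊕b27⊕b30⊕b31 = 0⊕0⊕1⊕1⊕1⊕0⊕1⊕0⊕1⊕1⊕0⊕1⊕0⊕0⊕1⊕0 = 0
s4: b4⊕b5⊕b6⊕b7⊕b12⊕b13⊕b14⊕b15⊕b20⊕b21⊕b22⊕b23⊕b28⊕b29⊕b30⊕b31 = 1⊕0⊕1⊕1⊕0⊕0⊕1⊕0⊕0⊕1⊕0⊕1⊕1⊕1⊕1⊕0 = 1
s8: b8⊕b9⊕b10⊕b11⊕b12⊕b13⊕b14⊕b15⊕b24⊕b25⊕b26⊕b27⊕b28⊕b29⊕b30⊕b31 = 0⊕1⊕1⊕0⊕0⊕0⊕1⊕0⊕1⊕1⊕0⊕0⊕1⊕1⊕1⊕0 = 0
s16: b16⊕b17⊕b18⊕b19⊕b20⊕b21⊕b22⊕b23⊕b24⊕b25⊕b26⊕b27⊕b28⊕b29⊕b30⊕b31 = 1⊕1⊕1⊕1⊕0⊕1⊕0⊕1⊕1⊕1⊕0⊕0⊕1⊕1⊕1⊕0 = 1
Syndrome (s16...s1) = 10101 → position 21.
Flip bit 21: corrected codeword = 1001011011000101111000111001110
Data bits at positions 3,5,6,7,9,10,11,12,13,14,15,17,18,19,20,21,22,23,24,25,26,27,28,29,30,31: 00111100010111000111001110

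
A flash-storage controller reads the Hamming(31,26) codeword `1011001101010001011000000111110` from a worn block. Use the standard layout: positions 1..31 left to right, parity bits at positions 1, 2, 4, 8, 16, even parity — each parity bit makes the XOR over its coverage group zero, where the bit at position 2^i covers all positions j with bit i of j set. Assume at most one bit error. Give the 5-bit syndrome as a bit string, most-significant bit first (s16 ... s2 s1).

s1: b1⊕b3⊕b5⊕b7⊕b9⊕b11⊕b13⊕b15⊕b17⊕b19⊕b21⊕b23⊕b25⊕b27⊕b29⊕b31 = 1⊕1⊕0⊕1⊕0⊕0⊕0⊕0⊕0⊕1⊕0⊕0⊕0⊕1⊕1⊕0 = 0
s2: b2⊕b3⊕b6⊕b7⊕b10⊕b11⊕b14⊕b15⊕b18⊕b19⊕b22⊕b23⊕b26⊕b27⊕b30⊕b31 = 0⊕1⊕0⊕1⊕1⊕0⊕0⊕0⊕1⊕1⊕0⊕0⊕1⊕1⊕1⊕0 = 0
s4: b4⊕b5⊕b6⊕b7⊕b12⊕b13⊕b14⊕b15⊕b20⊕b21⊕b22⊕b23⊕b28⊕b29⊕b30⊕b31 = 1⊕0⊕0⊕1⊕1⊕0⊕0⊕0⊕0⊕0⊕0⊕0⊕1⊕1⊕1⊕0 = 0
s8: b8⊕b9⊕b10⊕b11⊕b12⊕b13⊕b14⊕b15⊕b24⊕b25⊕b26⊕b27⊕b28⊕b29⊕b30⊕b31 = 1⊕0⊕1⊕0⊕1⊕0⊕0⊕0⊕0⊕0⊕1⊕1⊕1⊕1⊕1⊕0 = 0
s16: b16⊕b17⊕b18⊕b19⊕b20⊕b21⊕b22⊕b23⊕b24⊕b25⊕b26⊕b27⊕b28⊕b29⊕b30⊕b31 = 1⊕0⊕1⊕1⊕0⊕0⊕0⊕0⊕0⊕0⊕1⊕1⊕1⊕1⊕1⊕0 = 0
Syndrome (s16...s1) = 00000 → position 0 (no error).

00000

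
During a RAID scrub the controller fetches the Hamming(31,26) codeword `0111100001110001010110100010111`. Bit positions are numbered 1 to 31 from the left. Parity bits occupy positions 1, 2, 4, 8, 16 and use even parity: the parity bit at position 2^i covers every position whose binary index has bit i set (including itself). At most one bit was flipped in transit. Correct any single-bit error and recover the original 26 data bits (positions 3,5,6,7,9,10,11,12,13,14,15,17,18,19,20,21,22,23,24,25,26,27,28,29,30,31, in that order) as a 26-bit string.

11000111000010110100010101

s1: b1⊕b3⊕b5⊕b7⊕b9⊕b11⊕b13⊕b15⊕b17⊕b19⊕b21⊕b23⊕b25⊕b27⊕b29⊕b31 = 0⊕1⊕1⊕0⊕0⊕1⊕0⊕0⊕0⊕0⊕1⊕1⊕0⊕1⊕1⊕1 = 0
s2: b2⊕b3⊕b6⊕b7⊕b10⊕b11⊕b14⊕b15⊕b18⊕b19⊕b22⊕b23⊕b26⊕b27⊕b30⊕b31 = 1⊕1⊕0⊕0⊕1⊕1⊕0⊕0⊕1⊕0⊕0⊕1⊕0⊕1⊕1⊕1 = 1
s4: b4⊕b5⊕b6⊕b7⊕b12⊕b13⊕b14⊕b15⊕b20⊕b21⊕b22⊕b23⊕b28⊕b29⊕b30⊕b31 = 1⊕1⊕0⊕0⊕1⊕0⊕0⊕0⊕1⊕1⊕0⊕1⊕0⊕1⊕1⊕1 = 1
s8: b8⊕b9⊕b10⊕b11⊕b12⊕b13⊕b14⊕b15⊕b24⊕b25⊕b26⊕b27⊕b28⊕b29⊕b30⊕b31 = 0⊕0⊕1⊕1⊕1⊕0⊕0⊕0⊕0⊕0⊕0⊕1⊕0⊕1⊕1⊕1 = 1
s16: b16⊕b17⊕b18⊕b19⊕b20⊕b21⊕b22⊕b23⊕b24⊕b25⊕b26⊕b27⊕b28⊕b29⊕b30⊕b31 = 1⊕0⊕1⊕0⊕1⊕1⊕0⊕1⊕0⊕0⊕0⊕1⊕0⊕1⊕1⊕1 = 1
Syndrome (s16...s1) = 11110 → position 30.
Flip bit 30: corrected codeword = 0111100001110001010110100010101
Data bits at positions 3,5,6,7,9,10,11,12,13,14,15,17,18,19,20,21,22,23,24,25,26,27,28,29,30,31: 11000111000010110100010101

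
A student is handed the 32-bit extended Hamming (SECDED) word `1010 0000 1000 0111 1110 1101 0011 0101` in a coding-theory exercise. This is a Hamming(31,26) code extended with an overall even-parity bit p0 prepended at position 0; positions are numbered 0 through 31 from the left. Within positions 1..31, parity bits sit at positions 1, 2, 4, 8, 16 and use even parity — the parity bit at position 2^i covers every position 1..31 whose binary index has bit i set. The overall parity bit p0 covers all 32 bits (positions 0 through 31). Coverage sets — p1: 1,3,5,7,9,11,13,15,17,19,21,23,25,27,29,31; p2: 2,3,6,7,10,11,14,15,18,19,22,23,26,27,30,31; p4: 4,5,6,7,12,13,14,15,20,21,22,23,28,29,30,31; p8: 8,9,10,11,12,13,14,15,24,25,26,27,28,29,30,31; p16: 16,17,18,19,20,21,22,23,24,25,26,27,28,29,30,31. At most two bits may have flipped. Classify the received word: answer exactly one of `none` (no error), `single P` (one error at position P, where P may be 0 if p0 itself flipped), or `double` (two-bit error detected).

none

s1: b1⊕b3⊕b5⊕b7⊕b9⊕b11⊕b13⊕b15⊕b17⊕b19⊕b21⊕b23⊕b25⊕b27⊕b29⊕b31 = 0⊕0⊕0⊕0⊕0⊕0⊕1⊕1⊕1⊕0⊕1⊕1⊕0⊕1⊕1⊕1 = 0
s2: b2⊕b3⊕b6⊕b7⊕b10⊕b11⊕b14⊕b15⊕b18⊕b19⊕b22⊕b23⊕b26⊕b27⊕b30⊕b31 = 1⊕0⊕0⊕0⊕0⊕0⊕1⊕1⊕1⊕0⊕0⊕1⊕1⊕1⊕0⊕1 = 0
s4: b4⊕b5⊕b6⊕b7⊕b12⊕b13⊕b14⊕b15⊕b20⊕b21⊕b22⊕b23⊕b28⊕b29⊕b30⊕b31 = 0⊕0⊕0⊕0⊕0⊕1⊕1⊕1⊕1⊕1⊕0⊕1⊕0⊕1⊕0⊕1 = 0
s8: b8⊕b9⊕b10⊕b11⊕b12⊕b13⊕b14⊕b15⊕b24⊕b25⊕b26⊕b27⊕b28⊕b29⊕b30⊕b31 = 1⊕0⊕0⊕0⊕0⊕1⊕1⊕1⊕0⊕0⊕1⊕1⊕0⊕1⊕0⊕1 = 0
s16: b16⊕b17⊕b18⊕b19⊕b20⊕b21⊕b22⊕b23⊕b24⊕b25⊕b26⊕b27⊕b28⊕b29⊕b30⊕b31 = 1⊕1⊕1⊕0⊕1⊕1⊕0⊕1⊕0⊕0⊕1⊕1⊕0⊕1⊕0⊕1 = 0
Syndrome (s16...s1) = 00000 → position 0 (no error).
Overall parity (XOR of all 32 bits, including p0): 1⊕0⊕1⊕0⊕0⊕0⊕0⊕0⊕1⊕0⊕0⊕0⊕0⊕1⊕1⊕1⊕1⊕1⊕1⊕0⊕1⊕1⊕0⊕1⊕0⊕0⊕1⊕1⊕0⊕1⊕0⊕1 = 0
Overall=0, syndrome position=0 → no error.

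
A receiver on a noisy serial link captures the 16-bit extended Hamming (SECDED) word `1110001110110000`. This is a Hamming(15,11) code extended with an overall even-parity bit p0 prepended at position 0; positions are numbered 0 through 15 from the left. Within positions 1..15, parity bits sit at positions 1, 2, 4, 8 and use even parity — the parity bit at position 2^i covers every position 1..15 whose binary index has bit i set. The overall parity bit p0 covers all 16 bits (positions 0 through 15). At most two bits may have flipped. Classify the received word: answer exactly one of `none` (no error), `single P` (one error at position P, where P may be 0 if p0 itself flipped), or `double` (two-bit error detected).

double

s1: b1⊕b3⊕b5⊕b7⊕b9⊕b11⊕b13⊕b15 = 1⊕0⊕0⊕1⊕0⊕1⊕0⊕0 = 1
s2: b2⊕b3⊕b6⊕b7⊕b10⊕b11⊕b14⊕b15 = 1⊕0⊕1⊕1⊕1⊕1⊕0⊕0 = 1
s4: b4⊕b5⊕b6⊕b7⊕b12⊕b13⊕b14⊕b15 = 0⊕0⊕1⊕1⊕0⊕0⊕0⊕0 = 0
s8: b8⊕b9⊕b10⊕b11⊕b12⊕b13⊕b14⊕b15 = 1⊕0⊕1⊕1⊕0⊕0⊕0⊕0 = 1
Syndrome (s8...s1) = 1011 → position 11.
Overall parity (XOR of all 16 bits, including p0): 1⊕1⊕1⊕0⊕0⊕0⊕1⊕1⊕1⊕0⊕1⊕1⊕0⊕0⊕0⊕0 = 0
Overall=0, syndrome position=11 → double-bit error detected (uncorrectable).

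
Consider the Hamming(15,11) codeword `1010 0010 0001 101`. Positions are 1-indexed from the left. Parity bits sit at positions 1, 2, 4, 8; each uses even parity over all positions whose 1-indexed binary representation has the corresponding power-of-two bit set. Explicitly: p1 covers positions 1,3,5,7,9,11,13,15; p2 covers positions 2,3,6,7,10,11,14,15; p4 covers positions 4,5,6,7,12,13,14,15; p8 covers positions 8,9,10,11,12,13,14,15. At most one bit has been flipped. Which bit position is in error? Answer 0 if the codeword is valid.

11

s1: b1⊕b3⊕b5⊕b7⊕b9⊕b11⊕b13⊕b15 = 1⊕1⊕0⊕1⊕0⊕0⊕1⊕1 = 1
s2: b2⊕b3⊕b6⊕b7⊕b10⊕b11⊕b14⊕b15 = 0⊕1⊕0⊕1⊕0⊕0⊕0⊕1 = 1
s4: b4⊕b5⊕b6⊕b7⊕b12⊕b13⊕b14⊕b15 = 0⊕0⊕0⊕1⊕1⊕1⊕0⊕1 = 0
s8: b8⊕b9⊕b10⊕b11⊕b12⊕b13⊕b14⊕b15 = 0⊕0⊕0⊕0⊕1⊕1⊕0⊕1 = 1
Syndrome (s8...s1) = 1011 → position 11.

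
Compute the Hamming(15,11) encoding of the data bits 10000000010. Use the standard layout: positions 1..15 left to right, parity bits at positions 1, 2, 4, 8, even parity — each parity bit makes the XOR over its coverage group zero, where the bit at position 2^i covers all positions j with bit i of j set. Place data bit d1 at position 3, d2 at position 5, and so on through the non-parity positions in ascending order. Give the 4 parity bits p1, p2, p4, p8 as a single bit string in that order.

Place data bits at non-power-of-two positions: b3=1, b5=0, b6=0, b7=0, b9=0, b10=0, b11=0, b12=0, b13=0, b14=1, b15=0.
p1 = XOR of data positions {3,5,7,9,11,13,15} = 1⊕0⊕0⊕0⊕0⊕0⊕0 = 1
p2 = XOR of data positions {3,6,7,10,11,14,15} = 1⊕0⊕0⊕0⊕0⊕1⊕0 = 0
p4 = XOR of data positions {5,6,7,12,13,14,15} = 0⊕0⊕0⊕0⊕0⊕1⊕0 = 1
p8 = XOR of data positions {9,10,11,12,13,14,15} = 0⊕0⊕0⊕0⊕0⊕1⊕0 = 1
Parity bits p1,p2,p4,p8 = 1011

1011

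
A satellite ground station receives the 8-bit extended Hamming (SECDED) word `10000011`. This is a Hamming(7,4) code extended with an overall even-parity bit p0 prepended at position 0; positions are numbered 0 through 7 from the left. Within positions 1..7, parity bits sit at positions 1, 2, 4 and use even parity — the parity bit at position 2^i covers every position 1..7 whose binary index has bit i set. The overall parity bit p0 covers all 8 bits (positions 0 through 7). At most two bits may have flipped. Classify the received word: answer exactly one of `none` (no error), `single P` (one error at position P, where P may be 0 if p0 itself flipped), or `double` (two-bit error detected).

single 1

s1: b1⊕b3⊕b5⊕b7 = 0⊕0⊕0⊕1 = 1
s2: b2⊕b3⊕b6⊕b7 = 0⊕0⊕1⊕1 = 0
s4: b4⊕b5⊕b6⊕b7 = 0⊕0⊕1⊕1 = 0
Syndrome (s4...s1) = 001 → position 1.
Overall parity (XOR of all 8 bits, including p0): 1⊕0⊕0⊕0⊕0⊕0⊕1⊕1 = 1
Overall=1, syndrome position=1 → single-bit error at position 1.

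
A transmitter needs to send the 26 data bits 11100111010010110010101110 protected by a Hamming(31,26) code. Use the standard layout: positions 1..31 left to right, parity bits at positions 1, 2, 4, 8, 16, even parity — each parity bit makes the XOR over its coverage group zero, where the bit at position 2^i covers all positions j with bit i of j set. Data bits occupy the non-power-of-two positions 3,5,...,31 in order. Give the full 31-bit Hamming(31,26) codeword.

Place data bits at non-power-of-two positions: b3=1, b5=1, b6=1, b7=0, b9=0, b10=1, b11=1, b12=1, b13=0, b14=1, b15=0, b17=0, b18=1, b19=0, b20=1, b21=1, b22=0, b23=0, b24=1, b25=0, b26=1, b27=0, b28=1, b29=1, b30=1, b31=0.
p1 = XOR of data positions {3,5,7,9,11,13,15,17,19,21,23,25,27,29,31} = 1⊕1⊕0⊕0⊕1⊕0⊕0⊕0⊕0⊕1⊕0⊕0⊕0⊕1⊕0 = 1
p2 = XOR of data positions {3,6,7,10,11,14,15,18,19,22,23,26,27,30,31} = 1⊕1⊕0⊕1⊕1⊕1⊕0⊕1⊕0⊕0⊕0⊕1⊕0⊕1⊕0 = 0
p4 = XOR of data positions {5,6,7,12,13,14,15,20,21,22,23,28,29,30,31} = 1⊕1⊕0⊕1⊕0⊕1⊕0⊕1⊕1⊕0⊕0⊕1⊕1⊕1⊕0 = 1
p8 = XOR of data positions {9,10,11,12,13,14,15,24,25,26,27,28,29,30,31} = 0⊕1⊕1⊕1⊕0⊕1⊕0⊕1⊕0⊕1⊕0⊕1⊕1⊕1⊕0 = 1
p16 = XOR of data positions {17,18,19,20,21,22,23,24,25,26,27,28,29,30,31} = 0⊕1⊕0⊕1⊕1⊕0⊕0⊕1⊕0⊕1⊕0⊕1⊕1⊕1⊕0 = 0
Codeword b1..b31 = 1011110101110100010110010101110

1011110101110100010110010101110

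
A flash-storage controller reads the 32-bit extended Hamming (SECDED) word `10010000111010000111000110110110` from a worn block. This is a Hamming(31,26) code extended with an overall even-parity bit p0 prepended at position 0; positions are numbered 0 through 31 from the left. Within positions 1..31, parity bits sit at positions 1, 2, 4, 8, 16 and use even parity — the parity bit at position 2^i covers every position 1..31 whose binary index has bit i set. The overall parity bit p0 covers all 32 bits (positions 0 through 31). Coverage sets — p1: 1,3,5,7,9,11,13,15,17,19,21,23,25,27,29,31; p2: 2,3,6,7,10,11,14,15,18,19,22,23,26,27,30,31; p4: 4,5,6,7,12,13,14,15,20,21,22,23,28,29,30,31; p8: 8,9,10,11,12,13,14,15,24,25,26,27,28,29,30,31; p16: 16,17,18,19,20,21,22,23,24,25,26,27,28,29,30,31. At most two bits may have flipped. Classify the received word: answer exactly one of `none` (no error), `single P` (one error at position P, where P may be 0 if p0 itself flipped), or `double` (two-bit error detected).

single 25

s1: b1⊕b3⊕b5⊕b7⊕b9⊕b11⊕b13⊕b15⊕b17⊕b19⊕b21⊕b23⊕b25⊕b27⊕b29⊕b31 = 0⊕1⊕0⊕0⊕1⊕0⊕0⊕0⊕1⊕1⊕0⊕1⊕0⊕1⊕1⊕0 = 1
s2: b2⊕b3⊕b6⊕b7⊕b10⊕b11⊕b14⊕b15⊕b18⊕b19⊕b22⊕b23⊕b26⊕b27⊕b30⊕b31 = 0⊕1⊕0⊕0⊕1⊕0⊕0⊕0⊕1⊕1⊕0⊕1⊕1⊕1⊕1⊕0 = 0
s4: b4⊕b5⊕b6⊕b7⊕b12⊕b13⊕b14⊕b15⊕b20⊕b21⊕b22⊕b23⊕b28⊕b29⊕b30⊕b31 = 0⊕0⊕0⊕0⊕1⊕0⊕0⊕0⊕0⊕0⊕0⊕1⊕0⊕1⊕1⊕0 = 0
s8: b8⊕b9⊕b10⊕b11⊕b12⊕b13⊕b14⊕b15⊕b24⊕b25⊕b26⊕b27⊕b28⊕b29⊕b30⊕b31 = 1⊕1⊕1⊕0⊕1⊕0⊕0⊕0⊕1⊕0⊕1⊕1⊕0⊕1⊕1⊕0 = 1
s16: b16⊕b17⊕b18⊕b19⊕b20⊕b21⊕b22⊕b23⊕b24⊕b25⊕b26⊕b27⊕b28⊕b29⊕b30⊕b31 = 0⊕1⊕1⊕1⊕0⊕0⊕0⊕1⊕1⊕0⊕1⊕1⊕0⊕1⊕1⊕0 = 1
Syndrome (s16...s1) = 11001 → position 25.
Overall parity (XOR of all 32 bits, including p0): 1⊕0⊕0⊕1⊕0⊕0⊕0⊕0⊕1⊕1⊕1⊕0⊕1⊕0⊕0⊕0⊕0⊕1⊕1⊕1⊕0⊕0⊕0⊕1⊕1⊕0⊕1⊕1⊕0⊕1⊕1⊕0 = 1
Overall=1, syndrome position=25 → single-bit error at position 25.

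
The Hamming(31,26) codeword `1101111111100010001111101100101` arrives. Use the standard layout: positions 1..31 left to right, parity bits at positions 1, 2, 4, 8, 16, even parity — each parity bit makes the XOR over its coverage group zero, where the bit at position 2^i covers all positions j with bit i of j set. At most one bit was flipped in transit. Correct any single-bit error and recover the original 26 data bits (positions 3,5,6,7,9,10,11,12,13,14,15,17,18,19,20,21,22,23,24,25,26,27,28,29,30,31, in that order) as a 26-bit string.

01111110001001111101100111

s1: b1⊕b3⊕b5⊕b7⊕b9⊕b11⊕b13⊕b15⊕b17⊕b19⊕b21⊕b23⊕b25⊕b27⊕b29⊕b31 = 1⊕0⊕1⊕1⊕1⊕1⊕0⊕1⊕0⊕1⊕1⊕1⊕1⊕0⊕1⊕1 = 0
s2: b2⊕b3⊕b6⊕b7⊕b10⊕b11⊕b14⊕b15⊕b18⊕b19⊕b22⊕b23⊕b26⊕b27⊕b30⊕b31 = 1⊕0⊕1⊕1⊕1⊕1⊕0⊕1⊕0⊕1⊕1⊕1⊕1⊕0⊕0⊕1 = 1
s4: b4⊕b5⊕b6⊕b7⊕b12⊕b13⊕b14⊕b15⊕b20⊕b21⊕b22⊕b23⊕b28⊕b29⊕b30⊕b31 = 1⊕1⊕1⊕1⊕0⊕0⊕0⊕1⊕1⊕1⊕1⊕1⊕0⊕1⊕0⊕1 = 1
s8: b8⊕b9⊕b10⊕b11⊕b12⊕b13⊕b14⊕b15⊕b24⊕b25⊕b26⊕b27⊕b28⊕b29⊕b30⊕b31 = 1⊕1⊕1⊕1⊕0⊕0⊕0⊕1⊕0⊕1⊕1⊕0⊕0⊕1⊕0⊕1 = 1
s16: b16⊕b17⊕b18⊕b19⊕b20⊕b21⊕b22⊕b23⊕b24⊕b25⊕b26⊕b27⊕b28⊕b29⊕b30⊕b31 = 0⊕0⊕0⊕1⊕1⊕1⊕1⊕1⊕0⊕1⊕1⊕0⊕0⊕1⊕0⊕1 = 1
Syndrome (s16...s1) = 11110 → position 30.
Flip bit 30: corrected codeword = 1101111111100010001111101100111
Data bits at positions 3,5,6,7,9,10,11,12,13,14,15,17,18,19,20,21,22,23,24,25,26,27,28,29,30,31: 01111110001001111101100111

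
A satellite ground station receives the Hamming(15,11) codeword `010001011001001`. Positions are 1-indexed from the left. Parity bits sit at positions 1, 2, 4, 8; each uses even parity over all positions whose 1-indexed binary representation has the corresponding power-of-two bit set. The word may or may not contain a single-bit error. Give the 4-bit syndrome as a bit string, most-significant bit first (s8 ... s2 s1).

0110

s1: b1⊕b3⊕b5⊕b7⊕b9⊕b11⊕b13⊕b15 = 0⊕0⊕0⊕0⊕1⊕0⊕0⊕1 = 0
s2: b2⊕b3⊕b6⊕b7⊕b10⊕b11⊕b14⊕b15 = 1⊕0⊕1⊕0⊕0⊕0⊕0⊕1 = 1
s4: b4⊕b5⊕b6⊕b7⊕b12⊕b13⊕b14⊕b15 = 0⊕0⊕1⊕0⊕1⊕0⊕0⊕1 = 1
s8: b8⊕b9⊕b10⊕b11⊕b12⊕b13⊕b14⊕b15 = 1⊕1⊕0⊕0⊕1⊕0⊕0⊕1 = 0
Syndrome (s8...s1) = 0110 → position 6.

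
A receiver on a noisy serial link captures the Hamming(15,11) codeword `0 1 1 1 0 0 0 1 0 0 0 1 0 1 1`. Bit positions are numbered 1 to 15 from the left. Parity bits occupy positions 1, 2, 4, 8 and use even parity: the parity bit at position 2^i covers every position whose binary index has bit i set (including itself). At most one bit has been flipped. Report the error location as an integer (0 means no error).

s1: b1⊕b3⊕b5⊕b7⊕b9⊕b11⊕b13⊕b15 = 0⊕1⊕0⊕0⊕0⊕0⊕0⊕1 = 0
s2: b2⊕b3⊕b6⊕b7⊕b10⊕b11⊕b14⊕b15 = 1⊕1⊕0⊕0⊕0⊕0⊕1⊕1 = 0
s4: b4⊕b5⊕b6⊕b7⊕b12⊕b13⊕b14⊕b15 = 1⊕0⊕0⊕0⊕1⊕0⊕1⊕1 = 0
s8: b8⊕b9⊕b10⊕b11⊕b12⊕b13⊕b14⊕b15 = 1⊕0⊕0⊕0⊕1⊕0⊕1⊕1 = 0
Syndrome (s8...s1) = 0000 → position 0 (no error).

0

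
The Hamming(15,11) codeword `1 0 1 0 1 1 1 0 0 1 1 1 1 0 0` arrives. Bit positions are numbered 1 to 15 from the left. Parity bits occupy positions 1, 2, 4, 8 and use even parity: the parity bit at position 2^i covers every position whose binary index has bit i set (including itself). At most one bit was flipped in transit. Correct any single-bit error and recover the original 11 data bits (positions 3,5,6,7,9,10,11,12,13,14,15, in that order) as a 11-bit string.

11010111100

s1: b1⊕b3⊕b5⊕b7⊕b9⊕b11⊕b13⊕b15 = 1⊕1⊕1⊕1⊕0⊕1⊕1⊕0 = 0
s2: b2⊕b3⊕b6⊕b7⊕b10⊕b11⊕b14⊕b15 = 0⊕1⊕1⊕1⊕1⊕1⊕0⊕0 = 1
s4: b4⊕b5⊕b6⊕b7⊕b12⊕b13⊕b14⊕b15 = 0⊕1⊕1⊕1⊕1⊕1⊕0⊕0 = 1
s8: b8⊕b9⊕b10⊕b11⊕b12⊕b13⊕b14⊕b15 = 0⊕0⊕1⊕1⊕1⊕1⊕0⊕0 = 0
Syndrome (s8...s1) = 0110 → position 6.
Flip bit 6: corrected codeword = 101010100111100
Data bits at positions 3,5,6,7,9,10,11,12,13,14,15: 11010111100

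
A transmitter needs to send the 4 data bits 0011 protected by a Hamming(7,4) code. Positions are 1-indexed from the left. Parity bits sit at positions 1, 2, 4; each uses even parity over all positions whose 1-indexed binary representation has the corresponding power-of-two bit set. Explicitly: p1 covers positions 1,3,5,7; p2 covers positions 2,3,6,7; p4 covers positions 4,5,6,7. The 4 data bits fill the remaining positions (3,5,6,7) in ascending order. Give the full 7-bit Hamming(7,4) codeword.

1000011

Place data bits at non-power-of-two positions: b3=0, b5=0, b6=1, b7=1.
p1 = XOR of data positions {3,5,7} = 0⊕0⊕1 = 1
p2 = XOR of data positions {3,6,7} = 0⊕1⊕1 = 0
p4 = XOR of data positions {5,6,7} = 0⊕1⊕1 = 0
Codeword b1..b7 = 1000011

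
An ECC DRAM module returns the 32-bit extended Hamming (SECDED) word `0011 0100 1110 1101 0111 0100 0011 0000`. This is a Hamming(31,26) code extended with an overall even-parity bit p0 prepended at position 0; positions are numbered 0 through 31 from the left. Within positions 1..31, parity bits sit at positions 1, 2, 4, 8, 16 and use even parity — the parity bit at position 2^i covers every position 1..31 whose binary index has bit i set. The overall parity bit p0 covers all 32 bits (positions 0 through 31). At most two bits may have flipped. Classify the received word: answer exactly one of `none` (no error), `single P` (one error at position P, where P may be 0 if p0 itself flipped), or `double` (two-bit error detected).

single 5

s1: b1⊕b3⊕b5⊕b7⊕b9⊕b11⊕b13⊕b15⊕b17⊕b19⊕b21⊕b23⊕b25⊕b27⊕b29⊕b31 = 0⊕1⊕1⊕0⊕1⊕0⊕1⊕1⊕1⊕1⊕1⊕0⊕0⊕1⊕0⊕0 = 1
s2: b2⊕b3⊕b6⊕b7⊕b10⊕b11⊕b14⊕b15⊕b18⊕b19⊕b22⊕b23⊕b26⊕b27⊕b30⊕b31 = 1⊕1⊕0⊕0⊕1⊕0⊕0⊕1⊕1⊕1⊕0⊕0⊕1⊕1⊕0⊕0 = 0
s4: b4⊕b5⊕b6⊕b7⊕b12⊕b13⊕b14⊕b15⊕b20⊕b21⊕b22⊕b23⊕b28⊕b29⊕b30⊕b31 = 0⊕1⊕0⊕0⊕1⊕1⊕0⊕1⊕0⊕1⊕0⊕0⊕0⊕0⊕0⊕0 = 1
s8: b8⊕b9⊕b10⊕b11⊕b12⊕b13⊕b14⊕b15⊕b24⊕b25⊕b26⊕b27⊕b28⊕b29⊕b30⊕b31 = 1⊕1⊕1⊕0⊕1⊕1⊕0⊕1⊕0⊕0⊕1⊕1⊕0⊕0⊕0⊕0 = 0
s16: b16⊕b17⊕b18⊕b19⊕b20⊕b21⊕b22⊕b23⊕b24⊕b25⊕b26⊕b27⊕b28⊕b29⊕b30⊕b31 = 0⊕1⊕1⊕1⊕0⊕1⊕0⊕0⊕0⊕0⊕1⊕1⊕0⊕0⊕0⊕0 = 0
Syndrome (s16...s1) = 00101 → position 5.
Overall parity (XOR of all 32 bits, including p0): 0⊕0⊕1⊕1⊕0⊕1⊕0⊕0⊕1⊕1⊕1⊕0⊕1⊕1⊕0⊕1⊕0⊕1⊕1⊕1⊕0⊕1⊕0⊕0⊕0⊕0⊕1⊕1⊕0⊕0⊕0⊕0 = 1
Overall=1, syndrome position=5 → single-bit error at position 5.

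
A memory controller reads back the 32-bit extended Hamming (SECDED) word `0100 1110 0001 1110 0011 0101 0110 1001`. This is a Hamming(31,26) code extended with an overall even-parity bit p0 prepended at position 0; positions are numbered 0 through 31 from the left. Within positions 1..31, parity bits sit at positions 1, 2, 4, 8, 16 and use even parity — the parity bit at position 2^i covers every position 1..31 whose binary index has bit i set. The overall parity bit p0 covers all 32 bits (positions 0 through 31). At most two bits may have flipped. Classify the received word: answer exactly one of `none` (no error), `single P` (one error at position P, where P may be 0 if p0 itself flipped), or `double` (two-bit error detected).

s1: b1⊕b3⊕b5⊕b7⊕b9⊕b11⊕b13⊕b15⊕b17⊕b19⊕b21⊕b23⊕b25⊕b27⊕b29⊕b31 = 1⊕0⊕1⊕0⊕0⊕1⊕1⊕0⊕0⊕1⊕1⊕1⊕1⊕0⊕0⊕1 = 1
s2: b2⊕b3⊕b6⊕b7⊕b10⊕b11⊕b14⊕b15⊕b18⊕b19⊕b22⊕b23⊕b26⊕b27⊕b30⊕b31 = 0⊕0⊕1⊕0⊕0⊕1⊕1⊕0⊕1⊕1⊕0⊕1⊕1⊕0⊕0⊕1 = 0
s4: b4⊕b5⊕b6⊕b7⊕b12⊕b13⊕b14⊕b15⊕b20⊕b21⊕b22⊕b23⊕b28⊕b29⊕b30⊕b31 = 1⊕1⊕1⊕0⊕1⊕1⊕1⊕0⊕0⊕1⊕0⊕1⊕1⊕0⊕0⊕1 = 0
s8: b8⊕b9⊕b10⊕b11⊕b12⊕b13⊕b14⊕b15⊕b24⊕b25⊕b26⊕b27⊕b28⊕b29⊕b30⊕b31 = 0⊕0⊕0⊕1⊕1⊕1⊕1⊕0⊕0⊕1⊕1⊕0⊕1⊕0⊕0⊕1 = 0
s16: b16⊕b17⊕b18⊕b19⊕b20⊕b21⊕b22⊕b23⊕b24⊕b25⊕b26⊕b27⊕b28⊕b29⊕b30⊕b31 = 0⊕0⊕1⊕1⊕0⊕1⊕0⊕1⊕0⊕1⊕1⊕0⊕1⊕0⊕0⊕1 = 0
Syndrome (s16...s1) = 00001 → position 1.
Overall parity (XOR of all 32 bits, including p0): 0⊕1⊕0⊕0⊕1⊕1⊕1⊕0⊕0⊕0⊕0⊕1⊕1⊕1⊕1⊕0⊕0⊕0⊕1⊕1⊕0⊕1⊕0⊕1⊕0⊕1⊕1⊕0⊕1⊕0⊕0⊕1 = 0
Overall=0, syndrome position=1 → double-bit error detected (uncorrectable).

double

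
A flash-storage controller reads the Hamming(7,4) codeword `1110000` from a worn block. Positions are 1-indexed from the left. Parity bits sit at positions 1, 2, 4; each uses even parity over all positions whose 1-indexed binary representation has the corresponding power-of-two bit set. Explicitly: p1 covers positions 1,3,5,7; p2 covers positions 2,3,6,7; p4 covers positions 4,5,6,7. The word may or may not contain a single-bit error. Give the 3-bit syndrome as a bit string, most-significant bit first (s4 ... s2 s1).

000

s1: b1⊕b3⊕b5⊕b7 = 1⊕1⊕0⊕0 = 0
s2: b2⊕b3⊕b6⊕b7 = 1⊕1⊕0⊕0 = 0
s4: b4⊕b5⊕b6⊕b7 = 0⊕0⊕0⊕0 = 0
Syndrome (s4...s1) = 000 → position 0 (no error).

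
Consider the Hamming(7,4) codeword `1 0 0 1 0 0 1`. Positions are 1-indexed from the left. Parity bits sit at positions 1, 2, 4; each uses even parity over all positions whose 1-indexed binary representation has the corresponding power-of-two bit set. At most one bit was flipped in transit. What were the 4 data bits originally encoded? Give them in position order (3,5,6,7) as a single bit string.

0001

s1: b1⊕b3⊕b5⊕b7 = 1⊕0⊕0⊕1 = 0
s2: b2⊕b3⊕b6⊕b7 = 0⊕0⊕0⊕1 = 1
s4: b4⊕b5⊕b6⊕b7 = 1⊕0⊕0⊕1 = 0
Syndrome (s4...s1) = 010 → position 2.
Flip bit 2: corrected codeword = 1101001
Data bits at positions 3,5,6,7: 0001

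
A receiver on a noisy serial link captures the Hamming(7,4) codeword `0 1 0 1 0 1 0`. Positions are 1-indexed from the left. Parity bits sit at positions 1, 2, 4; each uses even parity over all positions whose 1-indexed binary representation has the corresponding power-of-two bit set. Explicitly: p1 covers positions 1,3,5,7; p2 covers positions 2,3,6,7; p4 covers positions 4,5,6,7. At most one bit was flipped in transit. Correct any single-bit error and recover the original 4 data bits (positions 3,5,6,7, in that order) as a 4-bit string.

0010

s1: b1⊕b3⊕b5⊕b7 = 0⊕0⊕0⊕0 = 0
s2: b2⊕b3⊕b6⊕b7 = 1⊕0⊕1⊕0 = 0
s4: b4⊕b5⊕b6⊕b7 = 1⊕0⊕1⊕0 = 0
Syndrome (s4...s1) = 000 → position 0 (no error).
No correction needed.
Data bits at positions 3,5,6,7: 0010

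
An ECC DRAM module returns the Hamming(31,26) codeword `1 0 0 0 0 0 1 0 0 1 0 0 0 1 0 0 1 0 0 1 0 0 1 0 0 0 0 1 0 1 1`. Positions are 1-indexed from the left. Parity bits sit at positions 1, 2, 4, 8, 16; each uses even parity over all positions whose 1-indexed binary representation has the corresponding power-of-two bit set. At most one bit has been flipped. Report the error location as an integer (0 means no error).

s1: b1⊕b3⊕b5⊕b7⊕b9⊕b11⊕b13⊕b15⊕b17⊕b19⊕b21⊕b23⊕b25⊕b27⊕b29⊕b31 = 1⊕0⊕0⊕1⊕0⊕0⊕0⊕0⊕1⊕0⊕0⊕1⊕0⊕0⊕0⊕1 = 1
s2: b2⊕b3⊕b6⊕b7⊕b10⊕b11⊕b14⊕b15⊕b18⊕b19⊕b22⊕b23⊕b26⊕b27⊕b30⊕b31 = 0⊕0⊕0⊕1⊕1⊕0⊕1⊕0⊕0⊕0⊕0⊕1⊕0⊕0⊕1⊕1 = 0
s4: b4⊕b5⊕b6⊕b7⊕b12⊕b13⊕b14⊕b15⊕b20⊕b21⊕b22⊕b23⊕b28⊕b29⊕b30⊕b31 = 0⊕0⊕0⊕1⊕0⊕0⊕1⊕0⊕1⊕0⊕0⊕1⊕1⊕0⊕1⊕1 = 1
s8: b8⊕b9⊕b10⊕b11⊕b12⊕b13⊕b14⊕b15⊕b24⊕b25⊕b26⊕b27⊕b28⊕b29⊕b30⊕b31 = 0⊕0⊕1⊕0⊕0⊕0⊕1⊕0⊕0⊕0⊕0⊕0⊕1⊕0⊕1⊕1 = 1
s16: b16⊕b17⊕b18⊕b19⊕b20⊕b21⊕b22⊕b23⊕b24⊕b25⊕b26⊕b27⊕b28⊕b29⊕b30⊕b31 = 0⊕1⊕0⊕0⊕1⊕0⊕0⊕1⊕0⊕0⊕0⊕0⊕1⊕0⊕1⊕1 = 0
Syndrome (s16...s1) = 01101 → position 13.

13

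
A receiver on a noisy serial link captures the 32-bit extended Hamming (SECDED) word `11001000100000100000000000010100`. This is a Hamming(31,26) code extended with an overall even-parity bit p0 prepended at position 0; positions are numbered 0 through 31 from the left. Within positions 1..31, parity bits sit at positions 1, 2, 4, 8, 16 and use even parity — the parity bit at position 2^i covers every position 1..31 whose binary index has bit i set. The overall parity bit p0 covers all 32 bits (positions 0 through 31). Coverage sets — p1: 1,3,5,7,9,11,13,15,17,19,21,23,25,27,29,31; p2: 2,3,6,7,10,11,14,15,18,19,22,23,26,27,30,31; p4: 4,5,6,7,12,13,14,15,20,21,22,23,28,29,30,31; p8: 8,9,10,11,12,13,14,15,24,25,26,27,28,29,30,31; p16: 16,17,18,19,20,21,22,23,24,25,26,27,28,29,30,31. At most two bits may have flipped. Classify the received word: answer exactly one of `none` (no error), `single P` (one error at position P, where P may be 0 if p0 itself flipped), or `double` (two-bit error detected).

s1: b1⊕b3⊕b5⊕b7⊕b9⊕b11⊕b13⊕b15⊕b17⊕b19⊕b21⊕b23⊕b25⊕b27⊕b29⊕b31 = 1⊕0⊕0⊕0⊕0⊕0⊕0⊕0⊕0⊕0⊕0⊕0⊕0⊕1⊕1⊕0 = 1
s2: b2⊕b3⊕b6⊕b7⊕b10⊕b11⊕b14⊕b15⊕b18⊕b19⊕b22⊕b23⊕b26⊕b27⊕b30⊕b31 = 0⊕0⊕0⊕0⊕0⊕0⊕1⊕0⊕0⊕0⊕0⊕0⊕0⊕1⊕0⊕0 = 0
s4: b4⊕b5⊕b6⊕b7⊕b12⊕b13⊕b14⊕b15⊕b20⊕b21⊕b22⊕b23⊕b28⊕b29⊕b30⊕b31 = 1⊕0⊕0⊕0⊕0⊕0⊕1⊕0⊕0⊕0⊕0⊕0⊕0⊕1⊕0⊕0 = 1
s8: b8⊕b9⊕b10⊕b11⊕b12⊕b13⊕b14⊕b15⊕b24⊕b25⊕b26⊕b27⊕b28⊕b29⊕b30⊕b31 = 1⊕0⊕0⊕0⊕0⊕0⊕1⊕0⊕0⊕0⊕0⊕1⊕0⊕1⊕0⊕0 = 0
s16: b16⊕b17⊕b18⊕b19⊕b20⊕b21⊕b22⊕b23⊕b24⊕b25⊕b26⊕b27⊕b28⊕b29⊕b30⊕b31 = 0⊕0⊕0⊕0⊕0⊕0⊕0⊕0⊕0⊕0⊕0⊕1⊕0⊕1⊕0⊕0 = 0
Syndrome (s16...s1) = 00101 → position 5.
Overall parity (XOR of all 32 bits, including p0): 1⊕1⊕0⊕0⊕1⊕0⊕0⊕0⊕1⊕0⊕0⊕0⊕0⊕0⊕1⊕0⊕0⊕0⊕0⊕0⊕0⊕0⊕0⊕0⊕0⊕0⊕0⊕1⊕0⊕1⊕0⊕0 = 1
Overall=1, syndrome position=5 → single-bit error at position 5.

single 5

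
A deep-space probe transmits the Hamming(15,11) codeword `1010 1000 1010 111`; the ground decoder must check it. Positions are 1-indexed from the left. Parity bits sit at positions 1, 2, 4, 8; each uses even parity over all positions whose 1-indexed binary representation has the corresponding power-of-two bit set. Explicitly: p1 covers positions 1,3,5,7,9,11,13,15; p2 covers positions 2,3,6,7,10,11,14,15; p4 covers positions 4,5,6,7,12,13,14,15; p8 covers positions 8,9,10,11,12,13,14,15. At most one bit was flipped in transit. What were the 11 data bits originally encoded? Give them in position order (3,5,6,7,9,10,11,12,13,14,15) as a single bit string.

s1: b1⊕b3⊕b5⊕b7⊕b9⊕b11⊕b13⊕b15 = 1⊕1⊕1⊕0⊕1⊕1⊕1⊕1 = 1
s2: b2⊕b3⊕b6⊕b7⊕b10⊕b11⊕b14⊕b15 = 0⊕1⊕0⊕0⊕0⊕1⊕1⊕1 = 0
s4: b4⊕b5⊕b6⊕b7⊕b12⊕b13⊕b14⊕b15 = 0⊕1⊕0⊕0⊕0⊕1⊕1⊕1 = 0
s8: b8⊕b9⊕b10⊕b11⊕b12⊕b13⊕b14⊕b15 = 0⊕1⊕0⊕1⊕0⊕1⊕1⊕1 = 1
Syndrome (s8...s1) = 1001 → position 9.
Flip bit 9: corrected codeword = 101010000010111
Data bits at positions 3,5,6,7,9,10,11,12,13,14,15: 11000010111

11000010111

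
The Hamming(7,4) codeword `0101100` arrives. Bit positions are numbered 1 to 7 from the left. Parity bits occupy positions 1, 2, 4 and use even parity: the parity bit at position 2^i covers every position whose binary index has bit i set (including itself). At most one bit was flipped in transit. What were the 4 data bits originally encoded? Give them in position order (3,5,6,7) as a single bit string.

1100

s1: b1⊕b3⊕b5⊕b7 = 0⊕0⊕1⊕0 = 1
s2: b2⊕b3⊕b6⊕b7 = 1⊕0⊕0⊕0 = 1
s4: b4⊕b5⊕b6⊕b7 = 1⊕1⊕0⊕0 = 0
Syndrome (s4...s1) = 011 → position 3.
Flip bit 3: corrected codeword = 0111100
Data bits at positions 3,5,6,7: 1100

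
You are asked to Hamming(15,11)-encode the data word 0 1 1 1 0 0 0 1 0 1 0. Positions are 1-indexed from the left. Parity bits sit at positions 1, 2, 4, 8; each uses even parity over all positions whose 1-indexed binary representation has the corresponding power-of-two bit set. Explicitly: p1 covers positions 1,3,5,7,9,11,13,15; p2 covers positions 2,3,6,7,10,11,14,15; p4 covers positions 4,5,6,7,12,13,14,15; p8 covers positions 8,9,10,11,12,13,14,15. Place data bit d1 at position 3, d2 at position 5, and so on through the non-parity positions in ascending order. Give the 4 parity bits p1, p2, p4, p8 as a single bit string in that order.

Place data bits at non-power-of-two positions: b3=0, b5=1, b6=1, b7=1, b9=0, b10=0, b11=0, b12=1, b13=0, b14=1, b15=0.
p1 = XOR of data positions {3,5,7,9,11,13,15} = 0⊕1⊕1⊕0⊕0⊕0⊕0 = 0
p2 = XOR of data positions {3,6,7,10,11,14,15} = 0⊕1⊕1⊕0⊕0⊕1⊕0 = 1
p4 = XOR of data positions {5,6,7,12,13,14,15} = 1⊕1⊕1⊕1⊕0⊕1⊕0 = 1
p8 = XOR of data positions {9,10,11,12,13,14,15} = 0⊕0⊕0⊕1⊕0⊕1⊕0 = 0
Parity bits p1,p2,p4,p8 = 0110

0110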